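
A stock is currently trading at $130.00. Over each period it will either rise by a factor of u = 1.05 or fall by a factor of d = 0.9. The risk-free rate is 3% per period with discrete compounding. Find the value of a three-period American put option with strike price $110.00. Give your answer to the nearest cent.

$0.08

Risk-neutral probability p = (1 + 0.03 − 0.9)/(1.05 − 0.9) = 0.1300/0.1500 = 0.8667
Terminal stock prices: S_uuu = 150.5, S_uud = 129, S_udd = 110.6, S_ddd = 94.77
Terminal payoffs (K − S): max(-40.49, 0) = 0, max(-18.99, 0) = 0, max(-0.565, 0) = 0, max(15.23, 0) = 15.23
Node uu (S = 143.3): continuation = 1/1.03·[0.8667·0.0000 + 0.1333·0.0000] = 0.0000; exercise value = 0.0000 ≤ continuation, so V_uu = 0.0000
Node ud (S = 122.9): continuation = 1/1.03·[0.8667·0.0000 + 0.1333·0.0000] = 0.0000; exercise value = 0.0000 ≤ continuation, so V_ud = 0.0000
Node dd (S = 105.3): continuation = 1/1.03·[0.8667·0.0000 + 0.1333·15.2300] = 1.9715; exercise value = 4.7000 > continuation, so V_dd = 4.7000 (exercise)
Node u (S = 136.5): continuation = 1/1.03·[0.8667·0.0000 + 0.1333·0.0000] = 0.0000; exercise value = 0.0000 ≤ continuation, so V_u = 0.0000
Node d (S = 117): continuation = 1/1.03·[0.8667·0.0000 + 0.1333·4.7000] = 0.6084; exercise value = 0.0000 ≤ continuation, so V_d = 0.6084
Node 0 (S = 130): continuation = 1/1.03·[0.8667·0.0000 + 0.1333·0.6084] = 0.0788; exercise value = 0.0000 ≤ continuation, so V_0 = 0.0788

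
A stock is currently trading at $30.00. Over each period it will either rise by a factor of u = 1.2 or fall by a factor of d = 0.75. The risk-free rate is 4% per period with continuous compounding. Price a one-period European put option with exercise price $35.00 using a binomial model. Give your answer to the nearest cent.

Risk-neutral probability p = (e^0.04 − 0.75)/(1.2 − 0.75) = 0.2908/0.4500 = 0.6462
Terminal stock prices: S_u = 36, S_d = 22.5
Terminal payoffs (K − S): max(-1, 0) = 0, max(12.5, 0) = 12.5
Node 0 (S = 30): V_0 = e^(−0.04)·[0.6462·0.0000 + 0.3538·12.5000] = 4.2485

$4.25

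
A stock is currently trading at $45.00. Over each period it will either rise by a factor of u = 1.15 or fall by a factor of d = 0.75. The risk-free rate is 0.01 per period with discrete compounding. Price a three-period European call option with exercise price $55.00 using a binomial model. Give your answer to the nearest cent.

Risk-neutral probability p = (1 + 0.01 − 0.75)/(1.15 − 0.75) = 0.2600/0.4000 = 0.6500
Terminal stock prices: S_uuu = 68.44, S_uud = 44.63, S_udd = 29.11, S_ddd = 18.98
Terminal payoffs (S − K): max(13.44, 0) = 13.44, max(-10.37, 0) = 0, max(-25.89, 0) = 0, max(-36.02, 0) = 0
Node uu (S = 59.51): V_uu = 1/1.01·[0.6500·13.4394 + 0.3500·0.0000] = 8.6491
Node ud (S = 38.81): V_ud = 1/1.01·[0.6500·0.0000 + 0.3500·0.0000] = 0.0000
Node dd (S = 25.31): V_dd = 1/1.01·[0.6500·0.0000 + 0.3500·0.0000] = 0.0000
Node u (S = 51.75): V_u = 1/1.01·[0.6500·8.6491 + 0.3500·0.0000] = 5.5663
Node d (S = 33.75): V_d = 1/1.01·[0.6500·0.0000 + 0.3500·0.0000] = 0.0000
Node 0 (S = 45): V_0 = 1/1.01·[0.6500·5.5663 + 0.3500·0.0000] = 3.5822

$3.58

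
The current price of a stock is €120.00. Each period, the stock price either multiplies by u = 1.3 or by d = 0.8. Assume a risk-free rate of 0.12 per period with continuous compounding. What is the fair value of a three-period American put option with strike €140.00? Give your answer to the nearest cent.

Risk-neutral probability p = (e^0.12 − 0.8)/(1.3 − 0.8) = 0.3275/0.5000 = 0.6550
Terminal stock prices: S_uuu = 263.6, S_uud = 162.2, S_udd = 99.84, S_ddd = 61.44
Terminal payoffs (K − S): max(-123.6, 0) = 0, max(-22.24, 0) = 0, max(40.16, 0) = 40.16, max(78.56, 0) = 78.56
Node uu (S = 202.8): continuation = e^(−0.12)·[0.6550·0.0000 + 0.3450·0.0000] = 0.0000; exercise value = 0.0000 ≤ continuation, so V_uu = 0.0000
Node ud (S = 124.8): continuation = e^(−0.12)·[0.6550·0.0000 + 0.3450·40.1600] = 12.2887; exercise value = 15.2000 > continuation, so V_ud = 15.2000 (exercise)
Node dd (S = 76.8): continuation = e^(−0.12)·[0.6550·40.1600 + 0.3450·78.5600] = 47.3689; exercise value = 63.2000 > continuation, so V_dd = 63.2000 (exercise)
Node u (S = 156): continuation = e^(−0.12)·[0.6550·0.0000 + 0.3450·15.2000] = 4.6511; exercise value = 0.0000 ≤ continuation, so V_u = 4.6511
Node d (S = 96): continuation = e^(−0.12)·[0.6550·15.2000 + 0.3450·63.2000] = 28.1689; exercise value = 44.0000 > continuation, so V_d = 44.0000 (exercise)
Node 0 (S = 120): continuation = e^(−0.12)·[0.6550·4.6511 + 0.3450·44.0000] = 16.1656; exercise value = 20.0000 > continuation, so V_0 = 20.0000 (exercise)

€20.00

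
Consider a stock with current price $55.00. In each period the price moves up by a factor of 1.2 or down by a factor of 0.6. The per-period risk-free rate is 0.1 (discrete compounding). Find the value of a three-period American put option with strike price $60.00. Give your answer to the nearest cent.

$7.52

Risk-neutral probability p = (1 + 0.1 − 0.6)/(1.2 − 0.6) = 0.5000/0.6000 = 0.8333
Terminal stock prices: S_uuu = 95.04, S_uud = 47.52, S_udd = 23.76, S_ddd = 11.88
Terminal payoffs (K − S): max(-35.04, 0) = 0, max(12.48, 0) = 12.48, max(36.24, 0) = 36.24, max(48.12, 0) = 48.12
Node uu (S = 79.2): continuation = 1/1.1·[0.8333·0.0000 + 0.1667·12.4800] = 1.8909; exercise value = 0.0000 ≤ continuation, so V_uu = 1.8909
Node ud (S = 39.6): continuation = 1/1.1·[0.8333·12.4800 + 0.1667·36.2400] = 14.9455; exercise value = 20.4000 > continuation, so V_ud = 20.4000 (exercise)
Node dd (S = 19.8): continuation = 1/1.1·[0.8333·36.2400 + 0.1667·48.1200] = 34.7455; exercise value = 40.2000 > continuation, so V_dd = 40.2000 (exercise)
Node u (S = 66): continuation = 1/1.1·[0.8333·1.8909 + 0.1667·20.4000] = 4.5234; exercise value = 0.0000 ≤ continuation, so V_u = 4.5234
Node d (S = 33): continuation = 1/1.1·[0.8333·20.4000 + 0.1667·40.2000] = 21.5455; exercise value = 27.0000 > continuation, so V_d = 27.0000 (exercise)
Node 0 (S = 55): continuation = 1/1.1·[0.8333·4.5234 + 0.1667·27.0000] = 7.5177; exercise value = 5.0000 ≤ continuation, so V_0 = 7.5177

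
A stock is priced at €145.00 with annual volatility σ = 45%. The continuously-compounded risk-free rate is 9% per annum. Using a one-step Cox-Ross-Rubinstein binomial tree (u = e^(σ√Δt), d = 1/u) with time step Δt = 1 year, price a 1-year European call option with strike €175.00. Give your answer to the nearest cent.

CRR parameters: u = e^(σ√Δt) = e^(0.45·√1) = 1.5683, d = 1/u = 0.6376
Per-period rate: rΔt = 0.09·1 = 0.09, so R = e^0.09 = 1.0942
Risk-neutral probability p = (e^0.09 − 0.6376)/(1.5683 − 0.6376) = 0.4565/0.9307 = 0.4905
Terminal stock prices: S_u = 227.4, S_d = 92.46
Terminal payoffs (S − K): max(52.41, 0) = 52.41, max(-82.54, 0) = 0
Node 0 (S = 145): V_0 = e^(−0.09)·[0.4905·52.4053 + 0.5095·0.0000] = 23.4948

€23.49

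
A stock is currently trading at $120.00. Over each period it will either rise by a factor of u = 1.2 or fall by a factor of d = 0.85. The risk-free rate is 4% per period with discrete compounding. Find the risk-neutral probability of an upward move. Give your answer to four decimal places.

Risk-neutral probability p = (1 + 0.04 − 0.85)/(1.2 − 0.85) = 0.1900/0.3500 = 0.5429

p = 0.5429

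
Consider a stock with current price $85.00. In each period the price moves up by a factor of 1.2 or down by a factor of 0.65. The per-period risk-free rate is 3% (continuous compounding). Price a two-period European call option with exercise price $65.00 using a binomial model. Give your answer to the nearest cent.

Risk-neutral probability p = (e^0.03 − 0.65)/(1.2 − 0.65) = 0.3805/0.5500 = 0.6917
Terminal stock prices: S_uu = 122.4, S_ud = 66.3, S_dd = 35.91
Terminal payoffs (S − K): max(57.4, 0) = 57.4, max(1.3, 0) = 1.3, max(-29.09, 0) = 0
Node u (S = 102): V_u = e^(−0.03)·[0.6917·57.4000 + 0.3083·1.3000] = 38.9210
Node d (S = 55.25): V_d = e^(−0.03)·[0.6917·1.3000 + 0.3083·0.0000] = 0.8727
Node 0 (S = 85): V_0 = e^(−0.03)·[0.6917·38.9210 + 0.3083·0.8727] = 26.3884

$26.39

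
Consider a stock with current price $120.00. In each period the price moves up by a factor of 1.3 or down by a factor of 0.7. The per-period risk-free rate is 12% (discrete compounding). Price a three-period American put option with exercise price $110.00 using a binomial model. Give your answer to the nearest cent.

$8.47

Risk-neutral probability p = (1 + 0.12 − 0.7)/(1.3 − 0.7) = 0.4200/0.6000 = 0.7000
Terminal stock prices: S_uuu = 263.6, S_uud = 142, S_udd = 76.44, S_ddd = 41.16
Terminal payoffs (K − S): max(-153.6, 0) = 0, max(-31.96, 0) = 0, max(33.56, 0) = 33.56, max(68.84, 0) = 68.84
Node uu (S = 202.8): continuation = 1/1.12·[0.7000·0.0000 + 0.3000·0.0000] = 0.0000; exercise value = 0.0000 ≤ continuation, so V_uu = 0.0000
Node ud (S = 109.2): continuation = 1/1.12·[0.7000·0.0000 + 0.3000·33.5600] = 8.9893; exercise value = 0.8000 ≤ continuation, so V_ud = 8.9893
Node dd (S = 58.8): continuation = 1/1.12·[0.7000·33.5600 + 0.3000·68.8400] = 39.4143; exercise value = 51.2000 > continuation, so V_dd = 51.2000 (exercise)
Node u (S = 156): continuation = 1/1.12·[0.7000·0.0000 + 0.3000·8.9893] = 2.4078; exercise value = 0.0000 ≤ continuation, so V_u = 2.4078
Node d (S = 84): continuation = 1/1.12·[0.7000·8.9893 + 0.3000·51.2000] = 19.3326; exercise value = 26.0000 > continuation, so V_d = 26.0000 (exercise)
Node 0 (S = 120): continuation = 1/1.12·[0.7000·2.4078 + 0.3000·26.0000] = 8.4692; exercise value = 0.0000 ≤ continuation, so V_0 = 8.4692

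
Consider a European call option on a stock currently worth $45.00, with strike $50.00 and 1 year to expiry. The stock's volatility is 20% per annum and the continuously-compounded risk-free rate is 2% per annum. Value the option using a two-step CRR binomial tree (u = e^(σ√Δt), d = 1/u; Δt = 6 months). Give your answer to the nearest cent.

CRR parameters: u = e^(σ√Δt) = e^(0.2·√0.5) = 1.1519, d = 1/u = 0.8681
Per-period rate: rΔt = 0.02·0.5 = 0.01, so R = e^0.01 = 1.0101
Risk-neutral probability p = (e^0.01 − 0.8681)/(1.1519 − 0.8681) = 0.1419/0.2838 = 0.5001
Terminal stock prices: S_uu = 59.71, S_ud = 45, S_dd = 33.91
Terminal payoffs (S − K): max(9.71, 0) = 9.71, max(-5, 0) = 0, max(-16.09, 0) = 0
Node u (S = 51.84): V_u = e^(−0.01)·[0.5001·9.7103 + 0.4999·0.0000] = 4.8080
Node d (S = 39.07): V_d = e^(−0.01)·[0.5001·0.0000 + 0.4999·0.0000] = 0.0000
Node 0 (S = 45): V_0 = e^(−0.01)·[0.5001·4.8080 + 0.4999·0.0000] = 2.3806

$2.38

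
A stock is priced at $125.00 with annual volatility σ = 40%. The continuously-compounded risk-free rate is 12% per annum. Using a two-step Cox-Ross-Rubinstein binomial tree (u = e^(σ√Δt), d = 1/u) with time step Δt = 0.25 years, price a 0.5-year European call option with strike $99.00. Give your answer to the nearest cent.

$34.99

CRR parameters: u = e^(σ√Δt) = e^(0.4·√0.25) = 1.2214, d = 1/u = 0.8187
Per-period rate: rΔt = 0.12·0.25 = 0.03, so R = e^0.03 = 1.0305
Risk-neutral probability p = (e^0.03 − 0.8187)/(1.2214 − 0.8187) = 0.2117/0.4027 = 0.5258
Terminal stock prices: S_uu = 186.5, S_ud = 125, S_dd = 83.79
Terminal payoffs (S − K): max(87.48, 0) = 87.48, max(26, 0) = 26, max(-15.21, 0) = 0
Node u (S = 152.7): V_u = e^(−0.03)·[0.5258·87.4781 + 0.4742·26.0000] = 56.6012
Node d (S = 102.3): V_d = e^(−0.03)·[0.5258·26.0000 + 0.4742·0.0000] = 13.2667
Node 0 (S = 125): V_0 = e^(−0.03)·[0.5258·56.6012 + 0.4742·13.2667] = 34.9864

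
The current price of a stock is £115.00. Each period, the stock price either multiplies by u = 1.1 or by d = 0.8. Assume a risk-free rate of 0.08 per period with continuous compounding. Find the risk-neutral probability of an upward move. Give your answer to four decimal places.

p = 0.9443

Risk-neutral probability p = (e^0.08 − 0.8)/(1.1 − 0.8) = 0.2833/0.3000 = 0.9443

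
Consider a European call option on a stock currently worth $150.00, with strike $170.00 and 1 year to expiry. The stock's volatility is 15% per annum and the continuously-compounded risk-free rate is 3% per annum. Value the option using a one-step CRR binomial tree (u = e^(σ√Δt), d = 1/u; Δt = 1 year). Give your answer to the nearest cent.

CRR parameters: u = e^(σ√Δt) = e^(0.15·√1) = 1.1618, d = 1/u = 0.8607
Per-period rate: rΔt = 0.03·1 = 0.03, so R = e^0.03 = 1.0305
Risk-neutral probability p = (e^0.03 − 0.8607)/(1.1618 − 0.8607) = 0.1697/0.3011 = 0.5637
Terminal stock prices: S_u = 174.3, S_d = 129.1
Terminal payoffs (S − K): max(4.275, 0) = 4.275, max(-40.89, 0) = 0
Node 0 (S = 150): V_0 = e^(−0.03)·[0.5637·4.2751 + 0.4363·0.0000] = 2.3387

$2.34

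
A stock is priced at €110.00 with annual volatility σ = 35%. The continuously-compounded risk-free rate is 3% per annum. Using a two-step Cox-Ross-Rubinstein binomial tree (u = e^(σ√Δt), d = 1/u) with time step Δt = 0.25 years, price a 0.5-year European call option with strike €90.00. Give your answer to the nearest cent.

€24.69

CRR parameters: u = e^(σ√Δt) = e^(0.35·√0.25) = 1.1912, d = 1/u = 0.8395
Per-period rate: rΔt = 0.03·0.25 = 0.0075, so R = e^0.0075 = 1.0075
Risk-neutral probability p = (e^0.0075 − 0.8395)/(1.1912 − 0.8395) = 0.1681/0.3518 = 0.4778
Terminal stock prices: S_uu = 156.1, S_ud = 110, S_dd = 77.52
Terminal payoffs (S − K): max(66.1, 0) = 66.1, max(20, 0) = 20, max(-12.48, 0) = 0
Node u (S = 131): V_u = e^(−0.0075)·[0.4778·66.0974 + 0.5222·20.0000] = 41.7096
Node d (S = 92.34): V_d = e^(−0.0075)·[0.4778·20.0000 + 0.5222·0.0000] = 9.4838
Node 0 (S = 110): V_0 = e^(−0.0075)·[0.4778·41.7096 + 0.5222·9.4838] = 24.6941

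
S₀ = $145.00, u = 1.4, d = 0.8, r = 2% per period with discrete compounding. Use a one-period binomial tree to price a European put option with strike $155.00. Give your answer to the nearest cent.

$24.22

Risk-neutral probability p = (1 + 0.02 − 0.8)/(1.4 − 0.8) = 0.2200/0.6000 = 0.3667
Terminal stock prices: S_u = 203, S_d = 116
Terminal payoffs (K − S): max(-48, 0) = 0, max(39, 0) = 39
Node 0 (S = 145): V_0 = 1/1.02·[0.3667·0.0000 + 0.6333·39.0000] = 24.2157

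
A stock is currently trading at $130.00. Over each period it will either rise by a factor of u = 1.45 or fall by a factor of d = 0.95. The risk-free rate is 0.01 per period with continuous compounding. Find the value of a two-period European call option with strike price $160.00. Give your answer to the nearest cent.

Risk-neutral probability p = (e^0.01 − 0.95)/(1.45 − 0.95) = 0.0601/0.5000 = 0.1201
Terminal stock prices: S_uu = 273.3, S_ud = 179.1, S_dd = 117.3
Terminal payoffs (S − K): max(113.3, 0) = 113.3, max(19.07, 0) = 19.07, max(-42.67, 0) = 0
Node u (S = 188.5): V_u = e^(−0.01)·[0.1201·113.3250 + 0.8799·19.0750] = 30.0920
Node d (S = 123.5): V_d = e^(−0.01)·[0.1201·19.0750 + 0.8799·0.0000] = 2.2681
Node 0 (S = 130): V_0 = e^(−0.01)·[0.1201·30.0920 + 0.8799·2.2681] = 5.5540

$5.55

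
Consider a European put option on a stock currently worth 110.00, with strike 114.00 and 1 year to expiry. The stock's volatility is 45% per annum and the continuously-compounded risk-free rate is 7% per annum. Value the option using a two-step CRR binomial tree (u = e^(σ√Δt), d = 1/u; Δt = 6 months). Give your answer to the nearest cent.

CRR parameters: u = e^(σ√Δt) = e^(0.45·√0.5) = 1.3746, d = 1/u = 0.7275
Per-period rate: rΔt = 0.07·0.5 = 0.035, so R = e^0.035 = 1.0356
Risk-neutral probability p = (e^0.035 − 0.7275)/(1.3746 − 0.7275) = 0.3082/0.6472 = 0.4762
Terminal stock prices: S_uu = 207.9, S_ud = 110, S_dd = 58.21
Terminal payoffs (K − S): max(-93.86, 0) = 0, max(4, 0) = 4, max(55.79, 0) = 55.79
Node u (S = 151.2): V_u = e^(−0.035)·[0.4762·0.0000 + 0.5238·4.0000] = 2.0233
Node d (S = 80.02): V_d = e^(−0.035)·[0.4762·4.0000 + 0.5238·55.7884] = 30.0586
Node 0 (S = 110): V_0 = e^(−0.035)·[0.4762·2.0233 + 0.5238·30.0586] = 16.1348

16.13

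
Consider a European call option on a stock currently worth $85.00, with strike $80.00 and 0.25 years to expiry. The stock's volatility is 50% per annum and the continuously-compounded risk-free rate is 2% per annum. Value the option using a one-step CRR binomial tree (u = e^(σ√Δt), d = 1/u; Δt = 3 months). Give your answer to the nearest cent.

$12.98

CRR parameters: u = e^(σ√Δt) = e^(0.5·√0.25) = 1.2840, d = 1/u = 0.7788
Per-period rate: rΔt = 0.02·0.25 = 0.005, so R = e^0.005 = 1.0050
Risk-neutral probability p = (e^0.005 − 0.7788)/(1.2840 − 0.7788) = 0.2262/0.5052 = 0.4477
Terminal stock prices: S_u = 109.1, S_d = 66.2
Terminal payoffs (S − K): max(29.14, 0) = 29.14, max(-13.8, 0) = 0
Node 0 (S = 85): V_0 = e^(−0.005)·[0.4477·29.1422 + 0.5523·0.0000] = 12.9832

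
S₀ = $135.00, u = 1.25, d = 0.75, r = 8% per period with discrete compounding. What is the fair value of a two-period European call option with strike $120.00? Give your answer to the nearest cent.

Risk-neutral probability p = (1 + 0.08 − 0.75)/(1.25 − 0.75) = 0.3300/0.5000 = 0.6600
Terminal stock prices: S_uu = 210.9, S_ud = 126.6, S_dd = 75.94
Terminal payoffs (S − K): max(90.94, 0) = 90.94, max(6.562, 0) = 6.562, max(-44.06, 0) = 0
Node u (S = 168.8): V_u = 1/1.08·[0.6600·90.9375 + 0.3400·6.5625] = 57.6389
Node d (S = 101.2): V_d = 1/1.08·[0.6600·6.5625 + 0.3400·0.0000] = 4.0104
Node 0 (S = 135): V_0 = 1/1.08·[0.6600·57.6389 + 0.3400·4.0104] = 36.4863

$36.49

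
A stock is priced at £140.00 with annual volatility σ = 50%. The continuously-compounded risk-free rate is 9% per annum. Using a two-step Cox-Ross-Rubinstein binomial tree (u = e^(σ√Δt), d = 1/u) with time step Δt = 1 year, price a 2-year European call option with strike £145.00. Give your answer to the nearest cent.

CRR parameters: u = e^(σ√Δt) = e^(0.5·√1) = 1.6487, d = 1/u = 0.6065
Per-period rate: rΔt = 0.09·1 = 0.09, so R = e^0.09 = 1.0942
Risk-neutral probability p = (e^0.09 − 0.6065)/(1.6487 − 0.6065) = 0.4876/1.0422 = 0.4679
Terminal stock prices: S_uu = 380.6, S_ud = 140, S_dd = 51.5
Terminal payoffs (S − K): max(235.6, 0) = 235.6, max(-5, 0) = 0, max(-93.5, 0) = 0
Node u (S = 230.8): V_u = e^(−0.09)·[0.4679·235.5595 + 0.5321·0.0000] = 100.7325
Node d (S = 84.91): V_d = e^(−0.09)·[0.4679·0.0000 + 0.5321·0.0000] = 0.0000
Node 0 (S = 140): V_0 = e^(−0.09)·[0.4679·100.7325 + 0.5321·0.0000] = 43.0763

£43.08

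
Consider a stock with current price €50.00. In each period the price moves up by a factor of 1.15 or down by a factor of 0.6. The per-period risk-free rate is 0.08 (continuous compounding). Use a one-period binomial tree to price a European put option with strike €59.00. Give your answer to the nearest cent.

€4.46

Risk-neutral probability p = (e^0.08 − 0.6)/(1.15 − 0.6) = 0.4833/0.5500 = 0.8787
Terminal stock prices: S_u = 57.5, S_d = 30
Terminal payoffs (K − S): max(1.5, 0) = 1.5, max(29, 0) = 29
Node 0 (S = 50): V_0 = e^(−0.08)·[0.8787·1.5000 + 0.1213·29.0000] = 4.4639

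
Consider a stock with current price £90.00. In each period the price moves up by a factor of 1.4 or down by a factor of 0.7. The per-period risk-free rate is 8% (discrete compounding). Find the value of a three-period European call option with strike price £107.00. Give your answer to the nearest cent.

£23.06

Risk-neutral probability p = (1 + 0.08 − 0.7)/(1.4 − 0.7) = 0.3800/0.7000 = 0.5429
Terminal stock prices: S_uuu = 247, S_uud = 123.5, S_udd = 61.74, S_ddd = 30.87
Terminal payoffs (S − K): max(140, 0) = 140, max(16.48, 0) = 16.48, max(-45.26, 0) = 0, max(-76.13, 0) = 0
Node uu (S = 176.4): V_uu = 1/1.08·[0.5429·139.9600 + 0.4571·16.4800] = 77.3259
Node ud (S = 88.2): V_ud = 1/1.08·[0.5429·16.4800 + 0.4571·0.0000] = 8.2836
Node dd (S = 44.1): V_dd = 1/1.08·[0.5429·0.0000 + 0.4571·0.0000] = 0.0000
Node u (S = 126): V_u = 1/1.08·[0.5429·77.3259 + 0.4571·8.2836] = 42.3738
Node d (S = 63): V_d = 1/1.08·[0.5429·8.2836 + 0.4571·0.0000] = 4.1637
Node 0 (S = 90): V_0 = 1/1.08·[0.5429·42.3738 + 0.4571·4.1637] = 23.0614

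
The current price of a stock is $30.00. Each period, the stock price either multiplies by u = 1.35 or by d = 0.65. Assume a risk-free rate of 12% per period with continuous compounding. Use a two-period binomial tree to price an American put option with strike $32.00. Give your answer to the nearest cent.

Risk-neutral probability p = (e^0.12 − 0.65)/(1.35 − 0.65) = 0.4775/0.7000 = 0.6821
Terminal stock prices: S_uu = 54.68, S_ud = 26.32, S_dd = 12.68
Terminal payoffs (K − S): max(-22.68, 0) = 0, max(5.675, 0) = 5.675, max(19.32, 0) = 19.32
Node u (S = 40.5): continuation = e^(−0.12)·[0.6821·0.0000 + 0.3179·5.6750] = 1.5999; exercise value = 0.0000 ≤ continuation, so V_u = 1.5999
Node d (S = 19.5): continuation = e^(−0.12)·[0.6821·5.6750 + 0.3179·19.3250] = 8.8815; exercise value = 12.5000 > continuation, so V_d = 12.5000 (exercise)
Node 0 (S = 30): continuation = e^(−0.12)·[0.6821·1.5999 + 0.3179·12.5000] = 4.4919; exercise value = 2.0000 ≤ continuation, so V_0 = 4.4919

$4.49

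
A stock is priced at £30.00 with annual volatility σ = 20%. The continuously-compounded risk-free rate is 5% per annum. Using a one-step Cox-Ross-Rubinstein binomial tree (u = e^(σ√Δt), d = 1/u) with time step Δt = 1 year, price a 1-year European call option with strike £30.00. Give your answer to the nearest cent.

CRR parameters: u = e^(σ√Δt) = e^(0.2·√1) = 1.2214, d = 1/u = 0.8187
Per-period rate: rΔt = 0.05·1 = 0.05, so R = e^0.05 = 1.0513
Risk-neutral probability p = (e^0.05 − 0.8187)/(1.2214 − 0.8187) = 0.2325/0.4027 = 0.5775
Terminal stock prices: S_u = 36.64, S_d = 24.56
Terminal payoffs (S − K): max(6.642, 0) = 6.642, max(-5.438, 0) = 0
Node 0 (S = 30): V_0 = e^(−0.05)·[0.5775·6.6421 + 0.4225·0.0000] = 3.6487

£3.65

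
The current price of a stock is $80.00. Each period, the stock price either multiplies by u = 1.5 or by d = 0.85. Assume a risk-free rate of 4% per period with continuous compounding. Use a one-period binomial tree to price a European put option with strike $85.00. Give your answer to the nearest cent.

Risk-neutral probability p = (e^0.04 − 0.85)/(1.5 − 0.85) = 0.1908/0.6500 = 0.2936
Terminal stock prices: S_u = 120, S_d = 68
Terminal payoffs (K − S): max(-35, 0) = 0, max(17, 0) = 17
Node 0 (S = 80): V_0 = e^(−0.04)·[0.2936·0.0000 + 0.7064·17.0000] = 11.5387

$11.54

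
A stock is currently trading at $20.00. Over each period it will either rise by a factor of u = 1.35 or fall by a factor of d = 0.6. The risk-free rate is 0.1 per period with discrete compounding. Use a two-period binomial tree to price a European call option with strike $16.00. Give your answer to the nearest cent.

Risk-neutral probability p = (1 + 0.1 − 0.6)/(1.35 − 0.6) = 0.5000/0.7500 = 0.6667
Terminal stock prices: S_uu = 36.45, S_ud = 16.2, S_dd = 7.2
Terminal payoffs (S − K): max(20.45, 0) = 20.45, max(0.2, 0) = 0.2, max(-8.8, 0) = 0
Node u (S = 27): V_u = 1/1.1·[0.6667·20.4500 + 0.3333·0.2000] = 12.4545
Node d (S = 12): V_d = 1/1.1·[0.6667·0.2000 + 0.3333·0.0000] = 0.1212
Node 0 (S = 20): V_0 = 1/1.1·[0.6667·12.4545 + 0.3333·0.1212] = 7.5849

$7.58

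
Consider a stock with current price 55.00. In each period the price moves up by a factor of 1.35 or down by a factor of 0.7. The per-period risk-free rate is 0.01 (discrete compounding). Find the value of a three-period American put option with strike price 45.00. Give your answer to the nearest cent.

Risk-neutral probability p = (1 + 0.01 − 0.7)/(1.35 − 0.7) = 0.3100/0.6500 = 0.4769
Terminal stock prices: S_uuu = 135.3, S_uud = 70.17, S_udd = 36.38, S_ddd = 18.86
Terminal payoffs (K − S): max(-90.32, 0) = 0, max(-25.17, 0) = 0, max(8.618, 0) = 8.618, max(26.14, 0) = 26.14
Node uu (S = 100.2): continuation = 1/1.01·[0.4769·0.0000 + 0.5231·0.0000] = 0.0000; exercise value = 0.0000 ≤ continuation, so V_uu = 0.0000
Node ud (S = 51.97): continuation = 1/1.01·[0.4769·0.0000 + 0.5231·8.6175] = 4.4630; exercise value = 0.0000 ≤ continuation, so V_ud = 4.4630
Node dd (S = 26.95): continuation = 1/1.01·[0.4769·8.6175 + 0.5231·26.1350] = 17.6045; exercise value = 18.0500 > continuation, so V_dd = 18.0500 (exercise)
Node u (S = 74.25): continuation = 1/1.01·[0.4769·0.0000 + 0.5231·4.4630] = 2.3114; exercise value = 0.0000 ≤ continuation, so V_u = 2.3114
Node d (S = 38.5): continuation = 1/1.01·[0.4769·4.4630 + 0.5231·18.0500] = 11.4555; exercise value = 6.5000 ≤ continuation, so V_d = 11.4555
Node 0 (S = 55): continuation = 1/1.01·[0.4769·2.3114 + 0.5231·11.4555] = 7.0242; exercise value = 0.0000 ≤ continuation, so V_0 = 7.0242

7.02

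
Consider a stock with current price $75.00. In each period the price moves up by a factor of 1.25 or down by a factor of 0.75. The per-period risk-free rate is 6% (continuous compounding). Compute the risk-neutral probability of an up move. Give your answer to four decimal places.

Risk-neutral probability p = (e^0.06 − 0.75)/(1.25 − 0.75) = 0.3118/0.5000 = 0.6237

p = 0.6237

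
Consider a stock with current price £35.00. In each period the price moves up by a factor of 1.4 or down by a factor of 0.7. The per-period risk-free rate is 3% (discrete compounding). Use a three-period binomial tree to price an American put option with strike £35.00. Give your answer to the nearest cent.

£7.35

Risk-neutral probability p = (1 + 0.03 − 0.7)/(1.4 − 0.7) = 0.3300/0.7000 = 0.4714
Terminal stock prices: S_uuu = 96.04, S_uud = 48.02, S_udd = 24.01, S_ddd = 12
Terminal payoffs (K − S): max(-61.04, 0) = 0, max(-13.02, 0) = 0, max(10.99, 0) = 10.99, max(23, 0) = 23
Node uu (S = 68.6): continuation = 1/1.03·[0.4714·0.0000 + 0.5286·0.0000] = 0.0000; exercise value = 0.0000 ≤ continuation, so V_uu = 0.0000
Node ud (S = 34.3): continuation = 1/1.03·[0.4714·0.0000 + 0.5286·10.9900] = 5.6398; exercise value = 0.7000 ≤ continuation, so V_ud = 5.6398
Node dd (S = 17.15): continuation = 1/1.03·[0.4714·10.9900 + 0.5286·22.9950] = 16.8306; exercise value = 17.8500 > continuation, so V_dd = 17.8500 (exercise)
Node u (S = 49): continuation = 1/1.03·[0.4714·0.0000 + 0.5286·5.6398] = 2.8942; exercise value = 0.0000 ≤ continuation, so V_u = 2.8942
Node d (S = 24.5): continuation = 1/1.03·[0.4714·5.6398 + 0.5286·17.8500] = 11.7415; exercise value = 10.5000 ≤ continuation, so V_d = 11.7415
Node 0 (S = 35): continuation = 1/1.03·[0.4714·2.8942 + 0.5286·11.7415] = 7.3501; exercise value = 0.0000 ≤ continuation, so V_0 = 7.3501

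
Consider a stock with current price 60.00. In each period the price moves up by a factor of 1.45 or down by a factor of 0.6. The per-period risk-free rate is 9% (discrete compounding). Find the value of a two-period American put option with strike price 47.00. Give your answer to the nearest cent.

4.27

Risk-neutral probability p = (1 + 0.09 − 0.6)/(1.45 − 0.6) = 0.4900/0.8500 = 0.5765
Terminal stock prices: S_uu = 126.2, S_ud = 52.2, S_dd = 21.6
Terminal payoffs (K − S): max(-79.15, 0) = 0, max(-5.2, 0) = 0, max(25.4, 0) = 25.4
Node u (S = 87): continuation = 1/1.09·[0.5765·0.0000 + 0.4235·0.0000] = 0.0000; exercise value = 0.0000 ≤ continuation, so V_u = 0.0000
Node d (S = 36): continuation = 1/1.09·[0.5765·0.0000 + 0.4235·25.4000] = 9.8694; exercise value = 11.0000 > continuation, so V_d = 11.0000 (exercise)
Node 0 (S = 60): continuation = 1/1.09·[0.5765·0.0000 + 0.4235·11.0000] = 4.2742; exercise value = 0.0000 ≤ continuation, so V_0 = 4.2742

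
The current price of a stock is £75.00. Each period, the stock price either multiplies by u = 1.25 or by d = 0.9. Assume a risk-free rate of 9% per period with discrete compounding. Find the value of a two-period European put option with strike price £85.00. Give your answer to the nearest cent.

£4.53

Risk-neutral probability p = (1 + 0.09 − 0.9)/(1.25 − 0.9) = 0.1900/0.3500 = 0.5429
Terminal stock prices: S_uu = 117.2, S_ud = 84.38, S_dd = 60.75
Terminal payoffs (K − S): max(-32.19, 0) = 0, max(0.625, 0) = 0.625, max(24.25, 0) = 24.25
Node u (S = 93.75): V_u = 1/1.09·[0.5429·0.0000 + 0.4571·0.6250] = 0.2621
Node d (S = 67.5): V_d = 1/1.09·[0.5429·0.6250 + 0.4571·24.2500] = 10.4817
Node 0 (S = 75): V_0 = 1/1.09·[0.5429·0.2621 + 0.4571·10.4817] = 4.5265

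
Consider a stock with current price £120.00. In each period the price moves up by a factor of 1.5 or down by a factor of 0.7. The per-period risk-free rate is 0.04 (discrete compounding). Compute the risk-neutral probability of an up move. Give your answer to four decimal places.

Risk-neutral probability p = (1 + 0.04 − 0.7)/(1.5 − 0.7) = 0.3400/0.8000 = 0.4250

p = 0.4250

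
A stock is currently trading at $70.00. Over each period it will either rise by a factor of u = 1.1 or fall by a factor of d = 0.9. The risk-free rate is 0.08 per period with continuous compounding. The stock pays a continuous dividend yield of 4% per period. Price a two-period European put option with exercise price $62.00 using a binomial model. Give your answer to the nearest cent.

Per-period risk-free factor R = e^0.08 = 1.0833; dividend-adjusted growth = e^(0.08−0.04) = 1.0408.
Risk-neutral probability p = (1.0408 − 0.9)/(1.1 − 0.9) = 0.1408/0.2000 = 0.7041
Terminal stock prices: S_uu = 84.7, S_ud = 69.3, S_dd = 56.7
Terminal payoffs (K − S): max(-22.7, 0) = 0, max(-7.3, 0) = 0, max(5.3, 0) = 5.3
Node u (S = 77): V_u = e^(−0.08)·[0.7041·0.0000 + 0.2959·0.0000] = 0.0000
Node d (S = 63): V_d = e^(−0.08)·[0.7041·0.0000 + 0.2959·5.3000] = 1.4479
Node 0 (S = 70): V_0 = e^(−0.08)·[0.7041·0.0000 + 0.2959·1.4479] = 0.3956

$0.40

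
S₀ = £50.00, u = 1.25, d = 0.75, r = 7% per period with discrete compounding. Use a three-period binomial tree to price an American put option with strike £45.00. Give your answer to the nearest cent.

£3.24

Risk-neutral probability p = (1 + 0.07 − 0.75)/(1.25 − 0.75) = 0.3200/0.5000 = 0.6400
Terminal stock prices: S_uuu = 97.66, S_uud = 58.59, S_udd = 35.16, S_ddd = 21.09
Terminal payoffs (K − S): max(-52.66, 0) = 0, max(-13.59, 0) = 0, max(9.844, 0) = 9.844, max(23.91, 0) = 23.91
Node uu (S = 78.12): continuation = 1/1.07·[0.6400·0.0000 + 0.3600·0.0000] = 0.0000; exercise value = 0.0000 ≤ continuation, so V_uu = 0.0000
Node ud (S = 46.88): continuation = 1/1.07·[0.6400·0.0000 + 0.3600·9.8438] = 3.3119; exercise value = 0.0000 ≤ continuation, so V_ud = 3.3119
Node dd (S = 28.12): continuation = 1/1.07·[0.6400·9.8438 + 0.3600·23.9062] = 13.9311; exercise value = 16.8750 > continuation, so V_dd = 16.8750 (exercise)
Node u (S = 62.5): continuation = 1/1.07·[0.6400·0.0000 + 0.3600·3.3119] = 1.1143; exercise value = 0.0000 ≤ continuation, so V_u = 1.1143
Node d (S = 37.5): continuation = 1/1.07·[0.6400·3.3119 + 0.3600·16.8750] = 7.6585; exercise value = 7.5000 ≤ continuation, so V_d = 7.6585
Node 0 (S = 50): continuation = 1/1.07·[0.6400·1.1143 + 0.3600·7.6585] = 3.2432; exercise value = 0.0000 ≤ continuation, so V_0 = 3.2432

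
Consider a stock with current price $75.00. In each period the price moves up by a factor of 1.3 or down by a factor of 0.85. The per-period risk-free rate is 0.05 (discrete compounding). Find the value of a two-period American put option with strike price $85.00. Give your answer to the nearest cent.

Risk-neutral probability p = (1 + 0.05 − 0.85)/(1.3 − 0.85) = 0.2000/0.4500 = 0.4444
Terminal stock prices: S_uu = 126.8, S_ud = 82.88, S_dd = 54.19
Terminal payoffs (K − S): max(-41.75, 0) = 0, max(2.125, 0) = 2.125, max(30.81, 0) = 30.81
Node u (S = 97.5): continuation = 1/1.05·[0.4444·0.0000 + 0.5556·2.1250] = 1.1243; exercise value = 0.0000 ≤ continuation, so V_u = 1.1243
Node d (S = 63.75): continuation = 1/1.05·[0.4444·2.1250 + 0.5556·30.8125] = 17.2024; exercise value = 21.2500 > continuation, so V_d = 21.2500 (exercise)
Node 0 (S = 75): continuation = 1/1.05·[0.4444·1.1243 + 0.5556·21.2500] = 11.7193; exercise value = 10.0000 ≤ continuation, so V_0 = 11.7193

$11.72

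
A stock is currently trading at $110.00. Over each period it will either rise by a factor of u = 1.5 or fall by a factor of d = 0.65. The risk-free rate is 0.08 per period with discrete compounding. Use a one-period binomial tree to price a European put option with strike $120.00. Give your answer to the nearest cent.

Risk-neutral probability p = (1 + 0.08 − 0.65)/(1.5 − 0.65) = 0.4300/0.8500 = 0.5059
Terminal stock prices: S_u = 165, S_d = 71.5
Terminal payoffs (K − S): max(-45, 0) = 0, max(48.5, 0) = 48.5
Node 0 (S = 110): V_0 = 1/1.08·[0.5059·0.0000 + 0.4941·48.5000] = 22.1895

$22.19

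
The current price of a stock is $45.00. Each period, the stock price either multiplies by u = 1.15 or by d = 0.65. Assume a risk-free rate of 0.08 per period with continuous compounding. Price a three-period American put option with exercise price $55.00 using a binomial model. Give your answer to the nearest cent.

$10.00

Risk-neutral probability p = (e^0.08 − 0.65)/(1.15 − 0.65) = 0.4333/0.5000 = 0.8666
Terminal stock prices: S_uuu = 68.44, S_uud = 38.68, S_udd = 21.86, S_ddd = 12.36
Terminal payoffs (K − S): max(-13.44, 0) = 0, max(16.32, 0) = 16.32, max(33.14, 0) = 33.14, max(42.64, 0) = 42.64
Node uu (S = 59.51): continuation = e^(−0.08)·[0.8666·0.0000 + 0.1334·16.3169] = 2.0097; exercise value = 0.0000 ≤ continuation, so V_uu = 2.0097
Node ud (S = 33.64): continuation = e^(−0.08)·[0.8666·16.3169 + 0.1334·33.1356] = 17.1339; exercise value = 21.3625 > continuation, so V_ud = 21.3625 (exercise)
Node dd (S = 19.01): continuation = e^(−0.08)·[0.8666·33.1356 + 0.1334·42.6419] = 31.7589; exercise value = 35.9875 > continuation, so V_dd = 35.9875 (exercise)
Node u (S = 51.75): continuation = e^(−0.08)·[0.8666·2.0097 + 0.1334·21.3625] = 4.2388; exercise value = 3.2500 ≤ continuation, so V_u = 4.2388
Node d (S = 29.25): continuation = e^(−0.08)·[0.8666·21.3625 + 0.1334·35.9875] = 21.5214; exercise value = 25.7500 > continuation, so V_d = 25.7500 (exercise)
Node 0 (S = 45): continuation = e^(−0.08)·[0.8666·4.2388 + 0.1334·25.7500] = 6.5624; exercise value = 10.0000 > continuation, so V_0 = 10.0000 (exercise)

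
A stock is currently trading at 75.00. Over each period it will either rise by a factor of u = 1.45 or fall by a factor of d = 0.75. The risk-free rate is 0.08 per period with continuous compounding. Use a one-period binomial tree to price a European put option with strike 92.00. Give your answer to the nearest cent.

Risk-neutral probability p = (e^0.08 − 0.75)/(1.45 − 0.75) = 0.3333/0.7000 = 0.4761
Terminal stock prices: S_u = 108.8, S_d = 56.25
Terminal payoffs (K − S): max(-16.75, 0) = 0, max(35.75, 0) = 35.75
Node 0 (S = 75): V_0 = e^(−0.08)·[0.4761·0.0000 + 0.5239·35.7500] = 17.2886

17.29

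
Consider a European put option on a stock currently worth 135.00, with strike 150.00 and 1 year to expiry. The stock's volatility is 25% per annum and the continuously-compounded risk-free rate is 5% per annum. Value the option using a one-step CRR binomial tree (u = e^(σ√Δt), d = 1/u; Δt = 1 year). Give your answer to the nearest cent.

19.66

CRR parameters: u = e^(σ√Δt) = e^(0.25·√1) = 1.2840, d = 1/u = 0.7788
Per-period rate: rΔt = 0.05·1 = 0.05, so R = e^0.05 = 1.0513
Risk-neutral probability p = (e^0.05 − 0.7788)/(1.2840 − 0.7788) = 0.2725/0.5052 = 0.5393
Terminal stock prices: S_u = 173.3, S_d = 105.1
Terminal payoffs (K − S): max(-23.34, 0) = 0, max(44.86, 0) = 44.86
Node 0 (S = 135): V_0 = e^(−0.05)·[0.5393·0.0000 + 0.4607·44.8619] = 19.6597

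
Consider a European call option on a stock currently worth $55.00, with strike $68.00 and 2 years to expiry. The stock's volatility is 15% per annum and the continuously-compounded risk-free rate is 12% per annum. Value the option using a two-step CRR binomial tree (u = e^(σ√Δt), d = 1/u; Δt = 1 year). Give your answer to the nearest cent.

CRR parameters: u = e^(σ√Δt) = e^(0.15·√1) = 1.1618, d = 1/u = 0.8607
Per-period rate: rΔt = 0.12·1 = 0.12, so R = e^0.12 = 1.1275
Risk-neutral probability p = (e^0.12 − 0.8607)/(1.1618 − 0.8607) = 0.2668/0.3011 = 0.8860
Terminal stock prices: S_uu = 74.24, S_ud = 55, S_dd = 40.75
Terminal payoffs (S − K): max(6.242, 0) = 6.242, max(-13, 0) = 0, max(-27.25, 0) = 0
Node u (S = 63.9): V_u = e^(−0.12)·[0.8860·6.2422 + 0.1140·0.0000] = 4.9051
Node d (S = 47.34): V_d = e^(−0.12)·[0.8860·0.0000 + 0.1140·0.0000] = 0.0000
Node 0 (S = 55): V_0 = e^(−0.12)·[0.8860·4.9051 + 0.1140·0.0000] = 3.8543

$3.85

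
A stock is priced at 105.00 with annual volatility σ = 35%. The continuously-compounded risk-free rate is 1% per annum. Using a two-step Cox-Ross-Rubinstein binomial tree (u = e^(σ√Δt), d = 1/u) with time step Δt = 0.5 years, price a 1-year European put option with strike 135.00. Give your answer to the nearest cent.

36.07

CRR parameters: u = e^(σ√Δt) = e^(0.35·√0.5) = 1.2808, d = 1/u = 0.7808
Per-period rate: rΔt = 0.01·0.5 = 0.005, so R = e^0.005 = 1.0050
Risk-neutral probability p = (e^0.005 − 0.7808)/(1.2808 − 0.7808) = 0.2243/0.5000 = 0.4485
Terminal stock prices: S_uu = 172.2, S_ud = 105, S_dd = 64.01
Terminal payoffs (K − S): max(-37.25, 0) = 0, max(30, 0) = 30, max(70.99, 0) = 70.99
Node u (S = 134.5): V_u = e^(−0.005)·[0.4485·0.0000 + 0.5515·30.0000] = 16.4635
Node d (S = 81.98): V_d = e^(−0.005)·[0.4485·30.0000 + 0.5515·70.9934] = 52.3469
Node 0 (S = 105): V_0 = e^(−0.005)·[0.4485·16.4635 + 0.5515·52.3469] = 36.0736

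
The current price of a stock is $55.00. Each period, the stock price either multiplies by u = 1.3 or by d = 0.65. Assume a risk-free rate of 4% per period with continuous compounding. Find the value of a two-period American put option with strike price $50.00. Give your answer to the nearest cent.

Risk-neutral probability p = (e^0.04 − 0.65)/(1.3 − 0.65) = 0.3908/0.6500 = 0.6012
Terminal stock prices: S_uu = 92.95, S_ud = 46.48, S_dd = 23.24
Terminal payoffs (K − S): max(-42.95, 0) = 0, max(3.525, 0) = 3.525, max(26.76, 0) = 26.76
Node u (S = 71.5): continuation = e^(−0.04)·[0.6012·0.0000 + 0.3988·3.5250] = 1.3505; exercise value = 0.0000 ≤ continuation, so V_u = 1.3505
Node d (S = 35.75): continuation = e^(−0.04)·[0.6012·3.5250 + 0.3988·26.7625] = 12.2895; exercise value = 14.2500 > continuation, so V_d = 14.2500 (exercise)
Node 0 (S = 55): continuation = e^(−0.04)·[0.6012·1.3505 + 0.3988·14.2500] = 6.2396; exercise value = 0.0000 ≤ continuation, so V_0 = 6.2396

$6.24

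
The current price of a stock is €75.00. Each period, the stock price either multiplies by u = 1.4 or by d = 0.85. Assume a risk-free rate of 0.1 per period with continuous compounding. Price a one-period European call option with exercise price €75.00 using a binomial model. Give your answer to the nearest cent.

€12.59

Risk-neutral probability p = (e^0.1 − 0.85)/(1.4 − 0.85) = 0.2552/0.5500 = 0.4639
Terminal stock prices: S_u = 105, S_d = 63.75
Terminal payoffs (S − K): max(30, 0) = 30, max(-11.25, 0) = 0
Node 0 (S = 75): V_0 = e^(−0.1)·[0.4639·30.0000 + 0.5361·0.0000] = 12.5939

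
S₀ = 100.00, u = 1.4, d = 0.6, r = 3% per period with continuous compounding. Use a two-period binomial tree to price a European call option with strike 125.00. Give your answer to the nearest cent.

Risk-neutral probability p = (e^0.03 − 0.6)/(1.4 − 0.6) = 0.4305/0.8000 = 0.5381
Terminal stock prices: S_uu = 196, S_ud = 84, S_dd = 36
Terminal payoffs (S − K): max(71, 0) = 71, max(-41, 0) = 0, max(-89, 0) = 0
Node u (S = 140): V_u = e^(−0.03)·[0.5381·71.0000 + 0.4619·0.0000] = 37.0738
Node d (S = 60): V_d = e^(−0.03)·[0.5381·0.0000 + 0.4619·0.0000] = 0.0000
Node 0 (S = 100): V_0 = e^(−0.03)·[0.5381·37.0738 + 0.4619·0.0000] = 19.3587

19.36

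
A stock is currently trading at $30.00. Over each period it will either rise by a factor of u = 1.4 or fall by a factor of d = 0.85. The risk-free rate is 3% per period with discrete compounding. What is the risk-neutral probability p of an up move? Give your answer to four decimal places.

p = 0.3273

Risk-neutral probability p = (1 + 0.03 − 0.85)/(1.4 − 0.85) = 0.1800/0.5500 = 0.3273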